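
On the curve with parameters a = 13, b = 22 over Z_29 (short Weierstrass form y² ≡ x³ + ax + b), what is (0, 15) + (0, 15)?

tangent at (0, 15): λ = (3·0² + 13)/(2·15) ≡ 13/1. 1⁻¹ ≡ 1 (mod 29), so λ ≡ 13·1 ≡ 13.
  x = λ² - 0 - 0 = 169 - 0 ≡ 24; y = λ·(0 - 24) - 15 ≡ 21. → (24, 21)

(24, 21)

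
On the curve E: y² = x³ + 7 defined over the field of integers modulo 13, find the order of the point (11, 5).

2P: tangent at (11, 5): λ = (3·11² + 0)/(2·5) ≡ 12/10. 10⁻¹ ≡ 4 (mod 13), so λ ≡ 12·4 ≡ 9.
  x = λ² - 11 - 11 = 81 - 22 ≡ 7; y = λ·(11 - 7) - 5 ≡ 5. → (7, 5)
3P: (7, 5) + (11, 5). λ = (5 - 5)/(11 - 7) ≡ 0/4 mod 13. 4⁻¹ ≡ 10 (mod 13), so λ ≡ 0.
  x = λ² - 7 - 11 = 0 - 18 ≡ 8; y = λ·(7 - 8) - 5 ≡ 8. → (8, 8)
4P: (8, 8) + (11, 5). λ = (5 - 8)/(11 - 8) ≡ 10/3 mod 13. 3⁻¹ ≡ 9 (mod 13), so λ ≡ 12.
  x = λ² - 8 - 11 = 144 - 19 ≡ 8; y = λ·(8 - 8) - 8 ≡ 5. → (8, 5)
5P: (8, 5) + (11, 5). λ = (5 - 5)/(11 - 8) ≡ 0/3 mod 13. 3⁻¹ ≡ 9 (mod 13) since 3·9 = 27 ≡ 1, so λ ≡ 0.
  x = λ² - 8 - 11 = 0 - 19 ≡ 7; y = λ·(8 - 7) - 5 ≡ 8. → (7, 8)
6P: (7, 8) + (11, 5). λ = (5 - 8)/(11 - 7) ≡ 10/4 mod 13. 4⁻¹ ≡ 10 (mod 13), so λ ≡ 9.
  x = λ² - 7 - 11 = 81 - 18 ≡ 11; y = λ·(7 - 11) - 8 ≡ 8. → (11, 8)
7P: (11, 8) + (11, 5): same x and y₁ ≡ -y₂, so the sum is O.
7P = O, so the order is 7.

7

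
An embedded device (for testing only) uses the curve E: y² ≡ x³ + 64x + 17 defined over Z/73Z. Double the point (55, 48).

tangent at (55, 48): λ = (3·55² + 64)/(2·48) ≡ 14/23. 23⁻¹ ≡ 54 (mod 73), so λ ≡ 14·54 ≡ 26.
  x = λ² - 55 - 55 = 676 - 110 ≡ 55; y = λ·(55 - 55) - 48 ≡ 25. → (55, 25)

(55, 25)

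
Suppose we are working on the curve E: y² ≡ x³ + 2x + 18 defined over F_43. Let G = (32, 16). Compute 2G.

(26, 39)

tangent at (32, 16): λ = (3·32² + 2)/(2·16) ≡ 21/32. 32⁻¹ ≡ 39 (mod 43), so λ ≡ 21·39 ≡ 2.
  x = λ² - 32 - 32 = 4 - 64 ≡ 26; y = λ·(32 - 26) - 16 ≡ 39. → (26, 39)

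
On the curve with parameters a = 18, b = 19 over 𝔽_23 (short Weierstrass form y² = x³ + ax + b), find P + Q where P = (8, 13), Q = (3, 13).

(12, 10)

(8, 13) + (3, 13). λ = (13 - 13)/(3 - 8) ≡ 0/18 mod 23. 18⁻¹ ≡ 9 (mod 23) since 18·9 = 162 ≡ 1, so λ ≡ 0.
  x = λ² - 8 - 3 = 0 - 11 ≡ 12; y = λ·(8 - 12) - 13 ≡ 10. → (12, 10)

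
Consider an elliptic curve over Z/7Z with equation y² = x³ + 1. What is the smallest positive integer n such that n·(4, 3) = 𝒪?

6

2P: tangent at (4, 3): λ = (3·4² + 0)/(2·3) ≡ 6/6. 6⁻¹ ≡ 6 (mod 7), so λ ≡ 6·6 ≡ 1.
  x = λ² - 4 - 4 = 1 - 8 ≡ 0; y = λ·(4 - 0) - 3 ≡ 1. → (0, 1)
3P: (0, 1) + (4, 3). λ = (3 - 1)/(4 - 0) ≡ 2/4 mod 7. 4⁻¹ ≡ 2 (mod 7), so λ ≡ 4.
  x = λ² - 0 - 4 = 16 - 4 ≡ 5; y = λ·(0 - 5) - 1 ≡ 0. → (5, 0)
4P: (5, 0) + (4, 3). λ = (3 - 0)/(4 - 5) ≡ 3/6 mod 7. 6⁻¹ ≡ 6 (mod 7), so λ ≡ 4.
  x = λ² - 5 - 4 = 16 - 9 ≡ 0; y = λ·(5 - 0) - 0 ≡ 6. → (0, 6)
5P: (0, 6) + (4, 3). λ = (3 - 6)/(4 - 0) ≡ 4/4 mod 7. 4⁻¹ ≡ 2 (mod 7) since 4·2 = 8 ≡ 1, so λ ≡ 1.
  x = λ² - 0 - 4 = 1 - 4 ≡ 4; y = λ·(0 - 4) - 6 ≡ 4. → (4, 4)
6P: (4, 4) + (4, 3): same x and y₁ ≡ -y₂, so the sum is 𝒪.
6P = 𝒪, so the order is 6.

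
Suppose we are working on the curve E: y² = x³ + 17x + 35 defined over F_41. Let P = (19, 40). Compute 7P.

Double-and-add on 7 = (111)₂. Start with P = (19, 40) for the leading 1-bit.
double: tangent at (19, 40): λ = (3·19² + 17)/(2·40) ≡ 34/39. 39⁻¹ ≡ 20 (mod 41) since 39·20 = 780 ≡ 1, so λ ≡ 34·20 ≡ 24.
  x = λ² - 19 - 19 = 576 - 38 ≡ 5; y = λ·(19 - 5) - 40 ≡ 9. → (5, 9)
add P: (5, 9) + (19, 40). λ = (40 - 9)/(19 - 5) ≡ 31/14 mod 41. 14⁻¹ ≡ 3 (mod 41) since 14·3 = 42 ≡ 1, so λ ≡ 11.
  x = λ² - 5 - 19 = 121 - 24 ≡ 15; y = λ·(5 - 15) - 9 ≡ 4. → (15, 4)
double: tangent at (15, 4): λ = (3·15² + 17)/(2·4) ≡ 36/8. 8⁻¹ ≡ 36 (mod 41), so λ ≡ 36·36 ≡ 25.
  x = λ² - 15 - 15 = 625 - 30 ≡ 21; y = λ·(15 - 21) - 4 ≡ 10. → (21, 10)
add P: (21, 10) + (19, 40). λ = (40 - 10)/(19 - 21) ≡ 30/39 mod 41. 39⁻¹ ≡ 20 (mod 41), so λ ≡ 26.
  x = λ² - 21 - 19 = 676 - 40 ≡ 21; y = λ·(21 - 21) - 10 ≡ 31. → (21, 31)

(21, 31)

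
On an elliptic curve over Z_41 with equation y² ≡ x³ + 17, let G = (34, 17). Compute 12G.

Repeated addition: build up to 12G.
2G: tangent at (34, 17): λ = (3·34² + 0)/(2·17) ≡ 24/34. 34⁻¹ ≡ 35 (mod 41) since 34·35 = 1190 ≡ 1, so λ ≡ 24·35 ≡ 20.
  x = λ² - 34 - 34 = 400 - 68 ≡ 4; y = λ·(34 - 4) - 17 ≡ 9. → (4, 9)
3G: (4, 9) + (34, 17). λ = (17 - 9)/(34 - 4) ≡ 8/30 mod 41. 30⁻¹ ≡ 26 (mod 41) since 30·26 = 780 ≡ 1, so λ ≡ 3.
  x = λ² - 4 - 34 = 9 - 38 ≡ 12; y = λ·(4 - 12) - 9 ≡ 8. → (12, 8)
4G: (12, 8) + (34, 17). λ = (17 - 8)/(34 - 12) ≡ 9/22 mod 41. 22⁻¹ ≡ 28 (mod 41) since 22·28 = 616 ≡ 1, so λ ≡ 6.
  x = λ² - 12 - 34 = 36 - 46 ≡ 31; y = λ·(12 - 31) - 8 ≡ 1. → (31, 1)
5G: (31, 1) + (34, 17). λ = (17 - 1)/(34 - 31) ≡ 16/3 mod 41. 3⁻¹ ≡ 14 (mod 41), so λ ≡ 19.
  x = λ² - 31 - 34 = 361 - 65 ≡ 9; y = λ·(31 - 9) - 1 ≡ 7. → (9, 7)
6G: (9, 7) + (34, 17). λ = (17 - 7)/(34 - 9) ≡ 10/25 mod 41. 25⁻¹ ≡ 23 (mod 41) since 25·23 = 575 ≡ 1, so λ ≡ 25.
  x = λ² - 9 - 34 = 625 - 43 ≡ 8; y = λ·(9 - 8) - 7 ≡ 18. → (8, 18)
7G: (8, 18) + (34, 17). λ = (17 - 18)/(34 - 8) ≡ 40/26 mod 41. 26⁻¹ ≡ 30 (mod 41), so λ ≡ 11.
  x = λ² - 8 - 34 = 121 - 42 ≡ 38; y = λ·(8 - 38) - 18 ≡ 21. → (38, 21)
8G: (38, 21) + (34, 17). λ = (17 - 21)/(34 - 38) ≡ 37/37 mod 41. 37⁻¹ ≡ 10 (mod 41) since 37·10 = 370 ≡ 1, so λ ≡ 1.
  x = λ² - 38 - 34 = 1 - 72 ≡ 11; y = λ·(38 - 11) - 21 ≡ 6. → (11, 6)
9G: (11, 6) + (34, 17). λ = (17 - 6)/(34 - 11) ≡ 11/23 mod 41. 23⁻¹ ≡ 25 (mod 41), so λ ≡ 29.
  x = λ² - 11 - 34 = 841 - 45 ≡ 17; y = λ·(11 - 17) - 6 ≡ 25. → (17, 25)
10G: (17, 25) + (34, 17). λ = (17 - 25)/(34 - 17) ≡ 33/17 mod 41. 17⁻¹ ≡ 29 (mod 41) since 17·29 = 493 ≡ 1, so λ ≡ 14.
  x = λ² - 17 - 34 = 196 - 51 ≡ 22; y = λ·(17 - 22) - 25 ≡ 28. → (22, 28)
11G: (22, 28) + (34, 17). λ = (17 - 28)/(34 - 22) ≡ 30/12 mod 41. 12⁻¹ ≡ 24 (mod 41), so λ ≡ 23.
  x = λ² - 22 - 34 = 529 - 56 ≡ 22; y = λ·(22 - 22) - 28 ≡ 13. → (22, 13)
12G: (22, 13) + (34, 17). λ = (17 - 13)/(34 - 22) ≡ 4/12 mod 41. 12⁻¹ ≡ 24 (mod 41) since 12·24 = 288 ≡ 1, so λ ≡ 14.
  x = λ² - 22 - 34 = 196 - 56 ≡ 17; y = λ·(22 - 17) - 13 ≡ 16. → (17, 16)

(17, 16)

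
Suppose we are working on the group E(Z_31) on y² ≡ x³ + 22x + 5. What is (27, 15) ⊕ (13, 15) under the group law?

(22, 16)

(27, 15) + (13, 15). λ = (15 - 15)/(13 - 27) ≡ 0/17 mod 31. 17⁻¹ ≡ 11 (mod 31) since 17·11 = 187 ≡ 1, so λ ≡ 0.
  x = λ² - 27 - 13 = 0 - 40 ≡ 22; y = λ·(27 - 22) - 15 ≡ 16. → (22, 16)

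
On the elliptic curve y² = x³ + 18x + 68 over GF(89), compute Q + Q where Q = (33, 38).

tangent at (33, 38): λ = (3·33² + 18)/(2·38) ≡ 81/76. 76⁻¹ ≡ 41 (mod 89) since 76·41 = 3116 ≡ 1, so λ ≡ 81·41 ≡ 28.
  x = λ² - 33 - 33 = 784 - 66 ≡ 6; y = λ·(33 - 6) - 38 ≡ 6. → (6, 6)

(6, 6)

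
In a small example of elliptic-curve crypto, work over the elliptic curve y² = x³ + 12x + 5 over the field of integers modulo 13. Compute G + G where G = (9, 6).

tangent at (9, 6): λ = (3·9² + 12)/(2·6) ≡ 8/12. 12⁻¹ ≡ 12 (mod 13), so λ ≡ 8·12 ≡ 5.
  x = λ² - 9 - 9 = 25 - 18 ≡ 7; y = λ·(9 - 7) - 6 ≡ 4. → (7, 4)

(7, 4)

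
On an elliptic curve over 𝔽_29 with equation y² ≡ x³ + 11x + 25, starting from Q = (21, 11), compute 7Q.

(16, 18)

Double-and-add on 7 = (111)₂. Start with Q = (21, 11) for the leading 1-bit.
double: tangent at (21, 11): λ = (3·21² + 11)/(2·11) ≡ 0/22. 22⁻¹ ≡ 4 (mod 29) since 22·4 = 88 ≡ 1, so λ ≡ 0·4 ≡ 0.
  x = λ² - 21 - 21 = 0 - 42 ≡ 16; y = λ·(21 - 16) - 11 ≡ 18. → (16, 18)
add Q: (16, 18) + (21, 11). λ = (11 - 18)/(21 - 16) ≡ 22/5 mod 29. 5⁻¹ ≡ 6 (mod 29), so λ ≡ 16.
  x = λ² - 16 - 21 = 256 - 37 ≡ 16; y = λ·(16 - 16) - 18 ≡ 11. → (16, 11)
double: tangent at (16, 11): λ = (3·16² + 11)/(2·11) ≡ 25/22. 22⁻¹ ≡ 4 (mod 29) since 22·4 = 88 ≡ 1, so λ ≡ 25·4 ≡ 13.
  x = λ² - 16 - 16 = 169 - 32 ≡ 21; y = λ·(16 - 21) - 11 ≡ 11. → (21, 11)
add Q: tangent at (21, 11): λ = (3·21² + 11)/(2·11) ≡ 0/22. 22⁻¹ ≡ 4 (mod 29) since 22·4 = 88 ≡ 1, so λ ≡ 0·4 ≡ 0.
  x = λ² - 21 - 21 = 0 - 42 ≡ 16; y = λ·(21 - 16) - 11 ≡ 18. → (16, 18)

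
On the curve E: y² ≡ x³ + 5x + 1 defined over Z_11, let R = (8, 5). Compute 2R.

tangent at (8, 5): λ = (3·8² + 5)/(2·5) ≡ 10/10. 10⁻¹ ≡ 10 (mod 11), so λ ≡ 10·10 ≡ 1.
  x = λ² - 8 - 8 = 1 - 16 ≡ 7; y = λ·(8 - 7) - 5 ≡ 7. → (7, 7)

(7, 7)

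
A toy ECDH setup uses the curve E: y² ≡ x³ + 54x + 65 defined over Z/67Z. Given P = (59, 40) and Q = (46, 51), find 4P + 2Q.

O

First 4P:
Repeated addition: build up to 4P.
2P: tangent at (59, 40): λ = (3·59² + 54)/(2·40) ≡ 45/13. 13⁻¹ ≡ 31 (mod 67) since 13·31 = 403 ≡ 1, so λ ≡ 45·31 ≡ 55.
  x = λ² - 59 - 59 = 3025 - 118 ≡ 26; y = λ·(59 - 26) - 40 ≡ 33. → (26, 33)
3P: (26, 33) + (59, 40). λ = (40 - 33)/(59 - 26) ≡ 7/33 mod 67. 33⁻¹ ≡ 65 (mod 67), so λ ≡ 53.
  x = λ² - 26 - 59 = 2809 - 85 ≡ 44; y = λ·(26 - 44) - 33 ≡ 18. → (44, 18)
4P: (44, 18) + (59, 40). λ = (40 - 18)/(59 - 44) ≡ 22/15 mod 67. 15⁻¹ ≡ 9 (mod 67) since 15·9 = 135 ≡ 1, so λ ≡ 64.
  x = λ² - 44 - 59 = 4096 - 103 ≡ 40; y = λ·(44 - 40) - 18 ≡ 37. → (40, 37)
4P = (40, 37).
Next 2Q:
Repeated addition: build up to 2Q.
2Q: tangent at (46, 51): λ = (3·46² + 54)/(2·51) ≡ 37/35. 35⁻¹ ≡ 23 (mod 67) since 35·23 = 805 ≡ 1, so λ ≡ 37·23 ≡ 47.
  x = λ² - 46 - 46 = 2209 - 92 ≡ 40; y = λ·(46 - 40) - 51 ≡ 30. → (40, 30)
2Q = (40, 30).
Finally 4P + 2Q:
(40, 37) + (40, 30): same x and y₁ ≡ -y₂, so the sum is O.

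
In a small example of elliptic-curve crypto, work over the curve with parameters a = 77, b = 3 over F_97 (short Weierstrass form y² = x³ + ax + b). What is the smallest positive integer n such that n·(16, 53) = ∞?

3

2P: tangent at (16, 53): λ = (3·16² + 77)/(2·53) ≡ 69/9. 9⁻¹ ≡ 54 (mod 97), so λ ≡ 69·54 ≡ 40.
  x = λ² - 16 - 16 = 1600 - 32 ≡ 16; y = λ·(16 - 16) - 53 ≡ 44. → (16, 44)
3P: (16, 44) + (16, 53): same x and y₁ ≡ -y₂, so the sum is ∞.
3P = ∞, so the order is 3.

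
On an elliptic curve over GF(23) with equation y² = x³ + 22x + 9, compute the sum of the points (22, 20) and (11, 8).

(14, 18)

(22, 20) + (11, 8). λ = (8 - 20)/(11 - 22) ≡ 11/12 mod 23. 12⁻¹ ≡ 2 (mod 23) since 12·2 = 24 ≡ 1, so λ ≡ 22.
  x = λ² - 22 - 11 = 484 - 33 ≡ 14; y = λ·(22 - 14) - 20 ≡ 18. → (14, 18)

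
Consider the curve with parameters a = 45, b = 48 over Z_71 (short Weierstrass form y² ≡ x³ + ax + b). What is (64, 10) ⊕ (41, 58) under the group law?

(38, 16)

(64, 10) + (41, 58). λ = (58 - 10)/(41 - 64) ≡ 48/48 mod 71. 48⁻¹ ≡ 37 (mod 71), so λ ≡ 1.
  x = λ² - 64 - 41 = 1 - 105 ≡ 38; y = λ·(64 - 38) - 10 ≡ 16. → (38, 16)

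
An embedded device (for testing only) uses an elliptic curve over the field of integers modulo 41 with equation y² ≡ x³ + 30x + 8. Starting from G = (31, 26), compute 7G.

Repeated addition: build up to 7G.
2G: tangent at (31, 26): λ = (3·31² + 30)/(2·26) ≡ 2/11. 11⁻¹ ≡ 15 (mod 41), so λ ≡ 2·15 ≡ 30.
  x = λ² - 31 - 31 = 900 - 62 ≡ 18; y = λ·(31 - 18) - 26 ≡ 36. → (18, 36)
3G: (18, 36) + (31, 26). λ = (26 - 36)/(31 - 18) ≡ 31/13 mod 41. 13⁻¹ ≡ 19 (mod 41), so λ ≡ 15.
  x = λ² - 18 - 31 = 225 - 49 ≡ 12; y = λ·(18 - 12) - 36 ≡ 13. → (12, 13)
4G: (12, 13) + (31, 26). λ = (26 - 13)/(31 - 12) ≡ 13/19 mod 41. 19⁻¹ ≡ 13 (mod 41), so λ ≡ 5.
  x = λ² - 12 - 31 = 25 - 43 ≡ 23; y = λ·(12 - 23) - 13 ≡ 14. → (23, 14)
5G: (23, 14) + (31, 26). λ = (26 - 14)/(31 - 23) ≡ 12/8 mod 41. 8⁻¹ ≡ 36 (mod 41), so λ ≡ 22.
  x = λ² - 23 - 31 = 484 - 54 ≡ 20; y = λ·(23 - 20) - 14 ≡ 11. → (20, 11)
6G: (20, 11) + (31, 26). λ = (26 - 11)/(31 - 20) ≡ 15/11 mod 41. 11⁻¹ ≡ 15 (mod 41) since 11·15 = 165 ≡ 1, so λ ≡ 20.
  x = λ² - 20 - 31 = 400 - 51 ≡ 21; y = λ·(20 - 21) - 11 ≡ 10. → (21, 10)
7G: (21, 10) + (31, 26). λ = (26 - 10)/(31 - 21) ≡ 16/10 mod 41. 10⁻¹ ≡ 37 (mod 41), so λ ≡ 18.
  x = λ² - 21 - 31 = 324 - 52 ≡ 26; y = λ·(21 - 26) - 10 ≡ 23. → (26, 23)

(26, 23)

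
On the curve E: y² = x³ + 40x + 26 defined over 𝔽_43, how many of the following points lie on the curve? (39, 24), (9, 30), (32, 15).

2

(39, 24): 24² ≡ 17, rhs ≡ 17 → on.
(9, 30): 30² ≡ 40, rhs ≡ 40 → on.
(32, 15): 15² ≡ 10, rhs ≡ 18 → off.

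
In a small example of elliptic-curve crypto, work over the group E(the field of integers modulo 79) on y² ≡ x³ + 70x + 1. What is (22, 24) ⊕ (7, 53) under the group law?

(22, 24) + (7, 53). λ = (53 - 24)/(7 - 22) ≡ 29/64 mod 79. 64⁻¹ ≡ 21 (mod 79), so λ ≡ 56.
  x = λ² - 22 - 7 = 3136 - 29 ≡ 26; y = λ·(22 - 26) - 24 ≡ 68. → (26, 68)

(26, 68)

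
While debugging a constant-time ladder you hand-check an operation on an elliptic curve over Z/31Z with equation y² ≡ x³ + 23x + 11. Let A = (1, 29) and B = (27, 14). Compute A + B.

(1, 29) + (27, 14). λ = (14 - 29)/(27 - 1) ≡ 16/26 mod 31. 26⁻¹ ≡ 6 (mod 31) since 26·6 = 156 ≡ 1, so λ ≡ 3.
  x = λ² - 1 - 27 = 9 - 28 ≡ 12; y = λ·(1 - 12) - 29 ≡ 0. → (12, 0)

(12, 0)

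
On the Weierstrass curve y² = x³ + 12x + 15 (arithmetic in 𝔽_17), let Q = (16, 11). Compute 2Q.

(11, 4)

tangent at (16, 11): λ = (3·16² + 12)/(2·11) ≡ 15/5. 5⁻¹ ≡ 7 (mod 17), so λ ≡ 15·7 ≡ 3.
  x = λ² - 16 - 16 = 9 - 32 ≡ 11; y = λ·(16 - 11) - 11 ≡ 4. → (11, 4)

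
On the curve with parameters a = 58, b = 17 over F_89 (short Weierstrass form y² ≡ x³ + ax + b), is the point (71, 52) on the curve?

no

y² = 52² ≡ 34; x³ + 58x + 17 = 362046 ≡ 83 (mod 89). 34 ≠ 83.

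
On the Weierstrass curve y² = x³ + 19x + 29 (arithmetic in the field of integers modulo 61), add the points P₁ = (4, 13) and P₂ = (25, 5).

(4, 13) + (25, 5). λ = (5 - 13)/(25 - 4) ≡ 53/21 mod 61. 21⁻¹ ≡ 32 (mod 61), so λ ≡ 49.
  x = λ² - 4 - 25 = 2401 - 29 ≡ 54; y = λ·(4 - 54) - 13 ≡ 38. → (54, 38)

(54, 38)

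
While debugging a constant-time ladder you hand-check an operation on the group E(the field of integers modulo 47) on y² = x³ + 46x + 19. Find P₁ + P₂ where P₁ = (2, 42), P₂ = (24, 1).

(2, 42) + (24, 1). λ = (1 - 42)/(24 - 2) ≡ 6/22 mod 47. 22⁻¹ ≡ 15 (mod 47) since 22·15 = 330 ≡ 1, so λ ≡ 43.
  x = λ² - 2 - 24 = 1849 - 26 ≡ 37; y = λ·(2 - 37) - 42 ≡ 4. → (37, 4)

(37, 4)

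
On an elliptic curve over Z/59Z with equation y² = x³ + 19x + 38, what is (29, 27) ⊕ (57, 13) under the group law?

(47, 41)

(29, 27) + (57, 13). λ = (13 - 27)/(57 - 29) ≡ 45/28 mod 59. 28⁻¹ ≡ 19 (mod 59) since 28·19 = 532 ≡ 1, so λ ≡ 29.
  x = λ² - 29 - 57 = 841 - 86 ≡ 47; y = λ·(29 - 47) - 27 ≡ 41. → (47, 41)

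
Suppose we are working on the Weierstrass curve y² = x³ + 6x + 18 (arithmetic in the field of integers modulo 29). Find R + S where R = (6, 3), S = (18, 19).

(10, 11)

(6, 3) + (18, 19). λ = (19 - 3)/(18 - 6) ≡ 16/12 mod 29. 12⁻¹ ≡ 17 (mod 29) since 12·17 = 204 ≡ 1, so λ ≡ 11.
  x = λ² - 6 - 18 = 121 - 24 ≡ 10; y = λ·(6 - 10) - 3 ≡ 11. → (10, 11)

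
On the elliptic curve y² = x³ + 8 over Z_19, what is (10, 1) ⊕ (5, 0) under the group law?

(1, 16)

(10, 1) + (5, 0). λ = (0 - 1)/(5 - 10) ≡ 18/14 mod 19. 14⁻¹ ≡ 15 (mod 19) since 14·15 = 210 ≡ 1, so λ ≡ 4.
  x = λ² - 10 - 5 = 16 - 15 ≡ 1; y = λ·(10 - 1) - 1 ≡ 16. → (1, 16)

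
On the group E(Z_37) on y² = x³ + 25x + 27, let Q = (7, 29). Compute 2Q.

tangent at (7, 29): λ = (3·7² + 25)/(2·29) ≡ 24/21. 21⁻¹ ≡ 30 (mod 37) since 21·30 = 630 ≡ 1, so λ ≡ 24·30 ≡ 17.
  x = λ² - 7 - 7 = 289 - 14 ≡ 16; y = λ·(7 - 16) - 29 ≡ 3. → (16, 3)

(16, 3)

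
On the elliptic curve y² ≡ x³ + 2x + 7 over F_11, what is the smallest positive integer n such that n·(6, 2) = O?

7

2P: tangent at (6, 2): λ = (3·6² + 2)/(2·2) ≡ 0/4. 4⁻¹ ≡ 3 (mod 11), so λ ≡ 0·3 ≡ 0.
  x = λ² - 6 - 6 = 0 - 12 ≡ 10; y = λ·(6 - 10) - 2 ≡ 9. → (10, 9)
3P: (10, 9) + (6, 2). λ = (2 - 9)/(6 - 10) ≡ 4/7 mod 11. 7⁻¹ ≡ 8 (mod 11), so λ ≡ 10.
  x = λ² - 10 - 6 = 100 - 16 ≡ 7; y = λ·(10 - 7) - 9 ≡ 10. → (7, 10)
4P: (7, 10) + (6, 2). λ = (2 - 10)/(6 - 7) ≡ 3/10 mod 11. 10⁻¹ ≡ 10 (mod 11), so λ ≡ 8.
  x = λ² - 7 - 6 = 64 - 13 ≡ 7; y = λ·(7 - 7) - 10 ≡ 1. → (7, 1)
5P: (7, 1) + (6, 2). λ = (2 - 1)/(6 - 7) ≡ 1/10 mod 11. 10⁻¹ ≡ 10 (mod 11), so λ ≡ 10.
  x = λ² - 7 - 6 = 100 - 13 ≡ 10; y = λ·(7 - 10) - 1 ≡ 2. → (10, 2)
6P: (10, 2) + (6, 2). λ = (2 - 2)/(6 - 10) ≡ 0/7 mod 11. 7⁻¹ ≡ 8 (mod 11) since 7·8 = 56 ≡ 1, so λ ≡ 0.
  x = λ² - 10 - 6 = 0 - 16 ≡ 6; y = λ·(10 - 6) - 2 ≡ 9. → (6, 9)
7P: (6, 9) + (6, 2): same x and y₁ ≡ -y₂, so the sum is O.
7P = O, so the order is 7.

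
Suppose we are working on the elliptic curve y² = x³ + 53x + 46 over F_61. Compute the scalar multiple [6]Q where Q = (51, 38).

Double-and-add on 6 = (110)₂. Start with Q = (51, 38) for the leading 1-bit.
double: tangent at (51, 38): λ = (3·51² + 53)/(2·38) ≡ 48/15. 15⁻¹ ≡ 57 (mod 61), so λ ≡ 48·57 ≡ 52.
  x = λ² - 51 - 51 = 2704 - 102 ≡ 40; y = λ·(51 - 40) - 38 ≡ 46. → (40, 46)
add Q: (40, 46) + (51, 38). λ = (38 - 46)/(51 - 40) ≡ 53/11 mod 61. 11⁻¹ ≡ 50 (mod 61) since 11·50 = 550 ≡ 1, so λ ≡ 27.
  x = λ² - 40 - 51 = 729 - 91 ≡ 28; y = λ·(40 - 28) - 46 ≡ 34. → (28, 34)
double: tangent at (28, 34): λ = (3·28² + 53)/(2·34) ≡ 26/7. 7⁻¹ ≡ 35 (mod 61) since 7·35 = 245 ≡ 1, so λ ≡ 26·35 ≡ 56.
  x = λ² - 28 - 28 = 3136 - 56 ≡ 30; y = λ·(28 - 30) - 34 ≡ 37. → (30, 37)

(30, 37)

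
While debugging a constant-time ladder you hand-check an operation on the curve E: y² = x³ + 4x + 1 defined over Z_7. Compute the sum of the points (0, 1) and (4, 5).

(4, 2)

(0, 1) + (4, 5). λ = (5 - 1)/(4 - 0) ≡ 4/4 mod 7. 4⁻¹ ≡ 2 (mod 7) since 4·2 = 8 ≡ 1, so λ ≡ 1.
  x = λ² - 0 - 4 = 1 - 4 ≡ 4; y = λ·(0 - 4) - 1 ≡ 2. → (4, 2)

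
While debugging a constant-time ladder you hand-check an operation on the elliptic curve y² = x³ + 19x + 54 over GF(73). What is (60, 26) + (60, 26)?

(28, 45)

tangent at (60, 26): λ = (3·60² + 19)/(2·26) ≡ 15/52. 52⁻¹ ≡ 66 (mod 73), so λ ≡ 15·66 ≡ 41.
  x = λ² - 60 - 60 = 1681 - 120 ≡ 28; y = λ·(60 - 28) - 26 ≡ 45. → (28, 45)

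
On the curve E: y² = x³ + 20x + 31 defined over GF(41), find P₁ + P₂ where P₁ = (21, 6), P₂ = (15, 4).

(37, 16)

(21, 6) + (15, 4). λ = (4 - 6)/(15 - 21) ≡ 39/35 mod 41. 35⁻¹ ≡ 34 (mod 41), so λ ≡ 14.
  x = λ² - 21 - 15 = 196 - 36 ≡ 37; y = λ·(21 - 37) - 6 ≡ 16. → (37, 16)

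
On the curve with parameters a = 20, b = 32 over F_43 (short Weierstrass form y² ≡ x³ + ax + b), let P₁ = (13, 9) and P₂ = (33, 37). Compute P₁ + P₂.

(13, 9) + (33, 37). λ = (37 - 9)/(33 - 13) ≡ 28/20 mod 43. 20⁻¹ ≡ 28 (mod 43) since 20·28 = 560 ≡ 1, so λ ≡ 10.
  x = λ² - 13 - 33 = 100 - 46 ≡ 11; y = λ·(13 - 11) - 9 ≡ 11. → (11, 11)

(11, 11)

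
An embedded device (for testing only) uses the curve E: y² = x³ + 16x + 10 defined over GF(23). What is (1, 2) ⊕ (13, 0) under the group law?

(1, 2) + (13, 0). λ = (0 - 2)/(13 - 1) ≡ 21/12 mod 23. 12⁻¹ ≡ 2 (mod 23), so λ ≡ 19.
  x = λ² - 1 - 13 = 361 - 14 ≡ 2; y = λ·(1 - 2) - 2 ≡ 2. → (2, 2)

(2, 2)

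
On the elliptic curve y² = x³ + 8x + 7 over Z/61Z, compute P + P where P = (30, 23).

tangent at (30, 23): λ = (3·30² + 8)/(2·23) ≡ 24/46. 46⁻¹ ≡ 4 (mod 61) since 46·4 = 184 ≡ 1, so λ ≡ 24·4 ≡ 35.
  x = λ² - 30 - 30 = 1225 - 60 ≡ 6; y = λ·(30 - 6) - 23 ≡ 24. → (6, 24)

(6, 24)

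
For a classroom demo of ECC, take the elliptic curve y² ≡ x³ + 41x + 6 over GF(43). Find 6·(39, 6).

(23, 1)

Write G = (39, 6).
Repeated addition: build up to 6G.
2G: tangent at (39, 6): λ = (3·39² + 41)/(2·6) ≡ 3/12. 12⁻¹ ≡ 18 (mod 43), so λ ≡ 3·18 ≡ 11.
  x = λ² - 39 - 39 = 121 - 78 ≡ 0; y = λ·(39 - 0) - 6 ≡ 36. → (0, 36)
3G: (0, 36) + (39, 6). λ = (6 - 36)/(39 - 0) ≡ 13/39 mod 43. 39⁻¹ ≡ 32 (mod 43), so λ ≡ 29.
  x = λ² - 0 - 39 = 841 - 39 ≡ 28; y = λ·(0 - 28) - 36 ≡ 12. → (28, 12)
4G: (28, 12) + (39, 6). λ = (6 - 12)/(39 - 28) ≡ 37/11 mod 43. 11⁻¹ ≡ 4 (mod 43) since 11·4 = 44 ≡ 1, so λ ≡ 19.
  x = λ² - 28 - 39 = 361 - 67 ≡ 36; y = λ·(28 - 36) - 12 ≡ 8. → (36, 8)
5G: (36, 8) + (39, 6). λ = (6 - 8)/(39 - 36) ≡ 41/3 mod 43. 3⁻¹ ≡ 29 (mod 43), so λ ≡ 28.
  x = λ² - 36 - 39 = 784 - 75 ≡ 21; y = λ·(36 - 21) - 8 ≡ 25. → (21, 25)
6G: (21, 25) + (39, 6). λ = (6 - 25)/(39 - 21) ≡ 24/18 mod 43. 18⁻¹ ≡ 12 (mod 43), so λ ≡ 30.
  x = λ² - 21 - 39 = 900 - 60 ≡ 23; y = λ·(21 - 23) - 25 ≡ 1. → (23, 1)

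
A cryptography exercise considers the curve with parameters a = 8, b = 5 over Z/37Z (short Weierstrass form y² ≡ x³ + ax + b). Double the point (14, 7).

(34, 19)

tangent at (14, 7): λ = (3·14² + 8)/(2·7) ≡ 4/14. 14⁻¹ ≡ 8 (mod 37) since 14·8 = 112 ≡ 1, so λ ≡ 4·8 ≡ 32.
  x = λ² - 14 - 14 = 1024 - 28 ≡ 34; y = λ·(14 - 34) - 7 ≡ 19. → (34, 19)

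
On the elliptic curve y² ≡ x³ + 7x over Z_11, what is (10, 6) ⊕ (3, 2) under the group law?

(10, 5)

(10, 6) + (3, 2). λ = (2 - 6)/(3 - 10) ≡ 7/4 mod 11. 4⁻¹ ≡ 3 (mod 11), so λ ≡ 10.
  x = λ² - 10 - 3 = 100 - 13 ≡ 10; y = λ·(10 - 10) - 6 ≡ 5. → (10, 5)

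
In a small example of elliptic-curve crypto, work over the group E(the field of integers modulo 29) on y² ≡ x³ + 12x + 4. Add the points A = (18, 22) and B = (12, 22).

(18, 22) + (12, 22). λ = (22 - 22)/(12 - 18) ≡ 0/23 mod 29. 23⁻¹ ≡ 24 (mod 29), so λ ≡ 0.
  x = λ² - 18 - 12 = 0 - 30 ≡ 28; y = λ·(18 - 28) - 22 ≡ 7. → (28, 7)

(28, 7)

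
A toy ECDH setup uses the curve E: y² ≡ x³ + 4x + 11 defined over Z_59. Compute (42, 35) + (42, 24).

O

The two points share x = 42 and their y-coordinates satisfy 35 + 24 ≡ 0 (mod 59), so they are inverses. Their sum is the point at infinity.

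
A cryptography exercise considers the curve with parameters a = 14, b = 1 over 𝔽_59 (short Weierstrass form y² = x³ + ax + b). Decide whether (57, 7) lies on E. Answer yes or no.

y² = 7² ≡ 49; x³ + 14x + 1 = 185992 ≡ 24 (mod 59). 49 ≠ 24.

no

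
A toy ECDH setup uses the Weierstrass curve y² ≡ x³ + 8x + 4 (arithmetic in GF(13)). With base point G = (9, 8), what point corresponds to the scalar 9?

Double-and-add on 9 = (1001)₂. Start with G = (9, 8) for the leading 1-bit.
double: tangent at (9, 8): λ = (3·9² + 8)/(2·8) ≡ 4/3. 3⁻¹ ≡ 9 (mod 13) since 3·9 = 27 ≡ 1, so λ ≡ 4·9 ≡ 10.
  x = λ² - 9 - 9 = 100 - 18 ≡ 4; y = λ·(9 - 4) - 8 ≡ 3. → (4, 3)
double: tangent at (4, 3): λ = (3·4² + 8)/(2·3) ≡ 4/6. 6⁻¹ ≡ 11 (mod 13) since 6·11 = 66 ≡ 1, so λ ≡ 4·11 ≡ 5.
  x = λ² - 4 - 4 = 25 - 8 ≡ 4; y = λ·(4 - 4) - 3 ≡ 10. → (4, 10)
double: tangent at (4, 10): λ = (3·4² + 8)/(2·10) ≡ 4/7. 7⁻¹ ≡ 2 (mod 13), so λ ≡ 4·2 ≡ 8.
  x = λ² - 4 - 4 = 64 - 8 ≡ 4; y = λ·(4 - 4) - 10 ≡ 3. → (4, 3)
add G: (4, 3) + (9, 8). λ = (8 - 3)/(9 - 4) ≡ 5/5 mod 13. 5⁻¹ ≡ 8 (mod 13) since 5·8 = 40 ≡ 1, so λ ≡ 1.
  x = λ² - 4 - 9 = 1 - 13 ≡ 1; y = λ·(4 - 1) - 3 ≡ 0. → (1, 0)

(1, 0)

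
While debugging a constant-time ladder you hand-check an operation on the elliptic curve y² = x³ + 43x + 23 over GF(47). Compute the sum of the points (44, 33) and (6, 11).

(44, 33) + (6, 11). λ = (11 - 33)/(6 - 44) ≡ 25/9 mod 47. 9⁻¹ ≡ 21 (mod 47), so λ ≡ 8.
  x = λ² - 44 - 6 = 64 - 50 ≡ 14; y = λ·(44 - 14) - 33 ≡ 19. → (14, 19)

(14, 19)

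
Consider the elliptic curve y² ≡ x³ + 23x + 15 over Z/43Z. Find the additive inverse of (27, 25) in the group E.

(27, 18)

-(27, 25) = (27, -25 mod 43) = (27, 18).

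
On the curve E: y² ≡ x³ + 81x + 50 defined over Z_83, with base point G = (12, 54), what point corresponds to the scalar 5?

(77, 57)

Repeated addition: build up to 5G.
2G: tangent at (12, 54): λ = (3·12² + 81)/(2·54) ≡ 15/25. 25⁻¹ ≡ 10 (mod 83), so λ ≡ 15·10 ≡ 67.
  x = λ² - 12 - 12 = 4489 - 24 ≡ 66; y = λ·(12 - 66) - 54 ≡ 63. → (66, 63)
3G: (66, 63) + (12, 54). λ = (54 - 63)/(12 - 66) ≡ 74/29 mod 83. 29⁻¹ ≡ 63 (mod 83), so λ ≡ 14.
  x = λ² - 66 - 12 = 196 - 78 ≡ 35; y = λ·(66 - 35) - 63 ≡ 39. → (35, 39)
4G: (35, 39) + (12, 54). λ = (54 - 39)/(12 - 35) ≡ 15/60 mod 83. 60⁻¹ ≡ 18 (mod 83) since 60·18 = 1080 ≡ 1, so λ ≡ 21.
  x = λ² - 35 - 12 = 441 - 47 ≡ 62; y = λ·(35 - 62) - 39 ≡ 58. → (62, 58)
5G: (62, 58) + (12, 54). λ = (54 - 58)/(12 - 62) ≡ 79/33 mod 83. 33⁻¹ ≡ 78 (mod 83) since 33·78 = 2574 ≡ 1, so λ ≡ 20.
  x = λ² - 62 - 12 = 400 - 74 ≡ 77; y = λ·(62 - 77) - 58 ≡ 57. → (77, 57)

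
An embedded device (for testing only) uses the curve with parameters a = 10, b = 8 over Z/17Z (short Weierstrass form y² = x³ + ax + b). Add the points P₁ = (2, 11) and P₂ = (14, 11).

(2, 11) + (14, 11). λ = (11 - 11)/(14 - 2) ≡ 0/12 mod 17. 12⁻¹ ≡ 10 (mod 17), so λ ≡ 0.
  x = λ² - 2 - 14 = 0 - 16 ≡ 1; y = λ·(2 - 1) - 11 ≡ 6. → (1, 6)

(1, 6)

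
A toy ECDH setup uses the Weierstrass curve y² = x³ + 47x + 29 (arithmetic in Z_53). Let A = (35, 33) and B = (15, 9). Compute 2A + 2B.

(33, 24)

First 2A:
Repeated addition: build up to 2A.
2A: tangent at (35, 33): λ = (3·35² + 47)/(2·33) ≡ 12/13. 13⁻¹ ≡ 49 (mod 53), so λ ≡ 12·49 ≡ 5.
  x = λ² - 35 - 35 = 25 - 70 ≡ 8; y = λ·(35 - 8) - 33 ≡ 49. → (8, 49)
2A = (8, 49).
Next 2B:
Repeated addition: build up to 2B.
2B: tangent at (15, 9): λ = (3·15² + 47)/(2·9) ≡ 33/18. 18⁻¹ ≡ 3 (mod 53), so λ ≡ 33·3 ≡ 46.
  x = λ² - 15 - 15 = 2116 - 30 ≡ 19; y = λ·(15 - 19) - 9 ≡ 19. → (19, 19)
2B = (19, 19).
Finally 2A + 2B:
(8, 49) + (19, 19). λ = (19 - 49)/(19 - 8) ≡ 23/11 mod 53. 11⁻¹ ≡ 29 (mod 53), so λ ≡ 31.
  x = λ² - 8 - 19 = 961 - 27 ≡ 33; y = λ·(8 - 33) - 49 ≡ 24. → (33, 24)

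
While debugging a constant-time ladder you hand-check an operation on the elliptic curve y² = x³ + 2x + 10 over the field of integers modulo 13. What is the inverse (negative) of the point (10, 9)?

-(10, 9) = (10, -9 mod 13) = (10, 4).

(10, 4)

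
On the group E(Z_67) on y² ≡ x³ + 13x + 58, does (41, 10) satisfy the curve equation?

yes

y² = 10² ≡ 33; x³ + 13x + 58 = 69512 ≡ 33 (mod 67). 33 = 33.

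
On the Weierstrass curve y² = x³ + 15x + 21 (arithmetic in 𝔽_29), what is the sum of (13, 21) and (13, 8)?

O

The two points share x = 13 and their y-coordinates satisfy 21 + 8 ≡ 0 (mod 29), so they are inverses. Their sum is the point at infinity.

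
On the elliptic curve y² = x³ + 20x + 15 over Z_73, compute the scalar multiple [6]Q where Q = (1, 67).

Double-and-add on 6 = (110)₂. Start with Q = (1, 67) for the leading 1-bit.
double: tangent at (1, 67): λ = (3·1² + 20)/(2·67) ≡ 23/61. 61⁻¹ ≡ 6 (mod 73), so λ ≡ 23·6 ≡ 65.
  x = λ² - 1 - 1 = 4225 - 2 ≡ 62; y = λ·(1 - 62) - 67 ≡ 56. → (62, 56)
add Q: (62, 56) + (1, 67). λ = (67 - 56)/(1 - 62) ≡ 11/12 mod 73. 12⁻¹ ≡ 67 (mod 73), so λ ≡ 7.
  x = λ² - 62 - 1 = 49 - 63 ≡ 59; y = λ·(62 - 59) - 56 ≡ 38. → (59, 38)
double: tangent at (59, 38): λ = (3·59² + 20)/(2·38) ≡ 24/3. 3⁻¹ ≡ 49 (mod 73) since 3·49 = 147 ≡ 1, so λ ≡ 24·49 ≡ 8.
  x = λ² - 59 - 59 = 64 - 118 ≡ 19; y = λ·(59 - 19) - 38 ≡ 63. → (19, 63)

(19, 63)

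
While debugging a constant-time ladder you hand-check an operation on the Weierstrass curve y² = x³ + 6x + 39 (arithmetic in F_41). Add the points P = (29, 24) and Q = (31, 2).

(29, 24) + (31, 2). λ = (2 - 24)/(31 - 29) ≡ 19/2 mod 41. 2⁻¹ ≡ 21 (mod 41), so λ ≡ 30.
  x = λ² - 29 - 31 = 900 - 60 ≡ 20; y = λ·(29 - 20) - 24 ≡ 0. → (20, 0)

(20, 0)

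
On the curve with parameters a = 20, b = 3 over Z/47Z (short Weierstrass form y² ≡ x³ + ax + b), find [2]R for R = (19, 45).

tangent at (19, 45): λ = (3·19² + 20)/(2·45) ≡ 22/43. 43⁻¹ ≡ 35 (mod 47) since 43·35 = 1505 ≡ 1, so λ ≡ 22·35 ≡ 18.
  x = λ² - 19 - 19 = 324 - 38 ≡ 4; y = λ·(19 - 4) - 45 ≡ 37. → (4, 37)

(4, 37)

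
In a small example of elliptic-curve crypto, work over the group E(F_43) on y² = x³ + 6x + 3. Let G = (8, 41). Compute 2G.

tangent at (8, 41): λ = (3·8² + 6)/(2·41) ≡ 26/39. 39⁻¹ ≡ 32 (mod 43), so λ ≡ 26·32 ≡ 15.
  x = λ² - 8 - 8 = 225 - 16 ≡ 37; y = λ·(8 - 37) - 41 ≡ 40. → (37, 40)

(37, 40)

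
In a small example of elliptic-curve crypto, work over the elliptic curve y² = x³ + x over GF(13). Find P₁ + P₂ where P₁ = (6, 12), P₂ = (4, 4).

(6, 1)

(6, 12) + (4, 4). λ = (4 - 12)/(4 - 6) ≡ 5/11 mod 13. 11⁻¹ ≡ 6 (mod 13), so λ ≡ 4.
  x = λ² - 6 - 4 = 16 - 10 ≡ 6; y = λ·(6 - 6) - 12 ≡ 1. → (6, 1)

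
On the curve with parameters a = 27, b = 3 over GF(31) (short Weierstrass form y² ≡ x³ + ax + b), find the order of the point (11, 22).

2P: tangent at (11, 22): λ = (3·11² + 27)/(2·22) ≡ 18/13. 13⁻¹ ≡ 12 (mod 31), so λ ≡ 18·12 ≡ 30.
  x = λ² - 11 - 11 = 900 - 22 ≡ 10; y = λ·(11 - 10) - 22 ≡ 8. → (10, 8)
3P: (10, 8) + (11, 22). λ = (22 - 8)/(11 - 10) ≡ 14/1 mod 31. 1⁻¹ ≡ 1 (mod 31) since 1·1 = 1 ≡ 1, so λ ≡ 14.
  x = λ² - 10 - 11 = 196 - 21 ≡ 20; y = λ·(10 - 20) - 8 ≡ 7. → (20, 7)
4P: (20, 7) + (11, 22). λ = (22 - 7)/(11 - 20) ≡ 15/22 mod 31. 22⁻¹ ≡ 24 (mod 31), so λ ≡ 19.
  x = λ² - 20 - 11 = 361 - 31 ≡ 20; y = λ·(20 - 20) - 7 ≡ 24. → (20, 24)
5P: (20, 24) + (11, 22). λ = (22 - 24)/(11 - 20) ≡ 29/22 mod 31. 22⁻¹ ≡ 24 (mod 31) since 22·24 = 528 ≡ 1, so λ ≡ 14.
  x = λ² - 20 - 11 = 196 - 31 ≡ 10; y = λ·(20 - 10) - 24 ≡ 23. → (10, 23)
6P: (10, 23) + (11, 22). λ = (22 - 23)/(11 - 10) ≡ 30/1 mod 31. 1⁻¹ ≡ 1 (mod 31) since 1·1 = 1 ≡ 1, so λ ≡ 30.
  x = λ² - 10 - 11 = 900 - 21 ≡ 11; y = λ·(10 - 11) - 23 ≡ 9. → (11, 9)
7P: (11, 9) + (11, 22): same x and y₁ ≡ -y₂, so the sum is 𝒪.
7P = 𝒪, so the order is 7.

7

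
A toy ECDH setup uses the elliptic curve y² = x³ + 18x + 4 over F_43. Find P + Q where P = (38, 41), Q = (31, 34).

(18, 22)

(38, 41) + (31, 34). λ = (34 - 41)/(31 - 38) ≡ 36/36 mod 43. 36⁻¹ ≡ 6 (mod 43) since 36·6 = 216 ≡ 1, so λ ≡ 1.
  x = λ² - 38 - 31 = 1 - 69 ≡ 18; y = λ·(38 - 18) - 41 ≡ 22. → (18, 22)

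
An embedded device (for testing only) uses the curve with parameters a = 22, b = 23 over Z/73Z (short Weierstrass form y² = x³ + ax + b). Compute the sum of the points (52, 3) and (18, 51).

(30, 69)

(52, 3) + (18, 51). λ = (51 - 3)/(18 - 52) ≡ 48/39 mod 73. 39⁻¹ ≡ 15 (mod 73), so λ ≡ 63.
  x = λ² - 52 - 18 = 3969 - 70 ≡ 30; y = λ·(52 - 30) - 3 ≡ 69. → (30, 69)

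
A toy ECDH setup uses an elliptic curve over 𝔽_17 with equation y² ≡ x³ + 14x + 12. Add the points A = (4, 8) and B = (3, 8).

(10, 9)

(4, 8) + (3, 8). λ = (8 - 8)/(3 - 4) ≡ 0/16 mod 17. 16⁻¹ ≡ 16 (mod 17), so λ ≡ 0.
  x = λ² - 4 - 3 = 0 - 7 ≡ 10; y = λ·(4 - 10) - 8 ≡ 9. → (10, 9)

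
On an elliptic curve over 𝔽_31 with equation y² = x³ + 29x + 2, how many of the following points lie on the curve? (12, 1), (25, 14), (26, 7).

1

(12, 1): 1² ≡ 1, rhs ≡ 1 → on.
(25, 14): 14² ≡ 10, rhs ≡ 15 → off.
(26, 7): 7² ≡ 18, rhs ≡ 11 → off.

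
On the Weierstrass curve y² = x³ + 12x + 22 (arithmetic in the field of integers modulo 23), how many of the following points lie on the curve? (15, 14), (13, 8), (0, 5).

(15, 14): 14² ≡ 12, rhs ≡ 12 → on.
(13, 8): 8² ≡ 18, rhs ≡ 6 → off.
(0, 5): 5² ≡ 2, rhs ≡ 22 → off.

1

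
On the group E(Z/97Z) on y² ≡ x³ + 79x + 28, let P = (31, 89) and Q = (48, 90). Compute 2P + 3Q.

(22, 17)

First 2P:
Repeated addition: build up to 2P.
2P: tangent at (31, 89): λ = (3·31² + 79)/(2·89) ≡ 52/81. 81⁻¹ ≡ 6 (mod 97), so λ ≡ 52·6 ≡ 21.
  x = λ² - 31 - 31 = 441 - 62 ≡ 88; y = λ·(31 - 88) - 89 ≡ 72. → (88, 72)
2P = (88, 72).
Next 3Q:
Repeated addition: build up to 3Q.
2Q: tangent at (48, 90): λ = (3·48² + 79)/(2·90) ≡ 7/83. 83⁻¹ ≡ 90 (mod 97) since 83·90 = 7470 ≡ 1, so λ ≡ 7·90 ≡ 48.
  x = λ² - 48 - 48 = 2304 - 96 ≡ 74; y = λ·(48 - 74) - 90 ≡ 20. → (74, 20)
3Q: (74, 20) + (48, 90). λ = (90 - 20)/(48 - 74) ≡ 70/71 mod 97. 71⁻¹ ≡ 41 (mod 97), so λ ≡ 57.
  x = λ² - 74 - 48 = 3249 - 122 ≡ 23; y = λ·(74 - 23) - 20 ≡ 74. → (23, 74)
3Q = (23, 74).
Finally 2P + 3Q:
(88, 72) + (23, 74). λ = (74 - 72)/(23 - 88) ≡ 2/32 mod 97. 32⁻¹ ≡ 94 (mod 97), so λ ≡ 91.
  x = λ² - 88 - 23 = 8281 - 111 ≡ 22; y = λ·(88 - 22) - 72 ≡ 17. → (22, 17)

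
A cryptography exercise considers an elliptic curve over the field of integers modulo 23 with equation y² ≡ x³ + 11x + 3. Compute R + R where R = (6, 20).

tangent at (6, 20): λ = (3·6² + 11)/(2·20) ≡ 4/17. 17⁻¹ ≡ 19 (mod 23), so λ ≡ 4·19 ≡ 7.
  x = λ² - 6 - 6 = 49 - 12 ≡ 14; y = λ·(6 - 14) - 20 ≡ 16. → (14, 16)

(14, 16)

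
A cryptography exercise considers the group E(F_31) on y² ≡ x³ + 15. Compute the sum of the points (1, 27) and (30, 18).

(28, 22)

(1, 27) + (30, 18). λ = (18 - 27)/(30 - 1) ≡ 22/29 mod 31. 29⁻¹ ≡ 15 (mod 31) since 29·15 = 435 ≡ 1, so λ ≡ 20.
  x = λ² - 1 - 30 = 400 - 31 ≡ 28; y = λ·(1 - 28) - 27 ≡ 22. → (28, 22)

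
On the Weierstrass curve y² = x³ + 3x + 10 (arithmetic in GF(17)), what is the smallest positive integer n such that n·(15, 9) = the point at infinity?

7

2P: tangent at (15, 9): λ = (3·15² + 3)/(2·9) ≡ 15/1. 1⁻¹ ≡ 1 (mod 17), so λ ≡ 15·1 ≡ 15.
  x = λ² - 15 - 15 = 225 - 30 ≡ 8; y = λ·(15 - 8) - 9 ≡ 11. → (8, 11)
3P: (8, 11) + (15, 9). λ = (9 - 11)/(15 - 8) ≡ 15/7 mod 17. 7⁻¹ ≡ 5 (mod 17) since 7·5 = 35 ≡ 1, so λ ≡ 7.
  x = λ² - 8 - 15 = 49 - 23 ≡ 9; y = λ·(8 - 9) - 11 ≡ 16. → (9, 16)
4P: (9, 16) + (15, 9). λ = (9 - 16)/(15 - 9) ≡ 10/6 mod 17. 6⁻¹ ≡ 3 (mod 17), so λ ≡ 13.
  x = λ² - 9 - 15 = 169 - 24 ≡ 9; y = λ·(9 - 9) - 16 ≡ 1. → (9, 1)
5P: (9, 1) + (15, 9). λ = (9 - 1)/(15 - 9) ≡ 8/6 mod 17. 6⁻¹ ≡ 3 (mod 17) since 6·3 = 18 ≡ 1, so λ ≡ 7.
  x = λ² - 9 - 15 = 49 - 24 ≡ 8; y = λ·(9 - 8) - 1 ≡ 6. → (8, 6)
6P: (8, 6) + (15, 9). λ = (9 - 6)/(15 - 8) ≡ 3/7 mod 17. 7⁻¹ ≡ 5 (mod 17), so λ ≡ 15.
  x = λ² - 8 - 15 = 225 - 23 ≡ 15; y = λ·(8 - 15) - 6 ≡ 8. → (15, 8)
7P: (15, 8) + (15, 9): same x and y₁ ≡ -y₂, so the sum is the point at infinity.
7P = the point at infinity, so the order is 7.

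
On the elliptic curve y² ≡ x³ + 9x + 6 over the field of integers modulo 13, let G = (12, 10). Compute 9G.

Double-and-add on 9 = (1001)₂. Start with G = (12, 10) for the leading 1-bit.
double: tangent at (12, 10): λ = (3·12² + 9)/(2·10) ≡ 12/7. 7⁻¹ ≡ 2 (mod 13), so λ ≡ 12·2 ≡ 11.
  x = λ² - 12 - 12 = 121 - 24 ≡ 6; y = λ·(12 - 6) - 10 ≡ 4. → (6, 4)
double: tangent at (6, 4): λ = (3·6² + 9)/(2·4) ≡ 0/8. 8⁻¹ ≡ 5 (mod 13) since 8·5 = 40 ≡ 1, so λ ≡ 0·5 ≡ 0.
  x = λ² - 6 - 6 = 0 - 12 ≡ 1; y = λ·(6 - 1) - 4 ≡ 9. → (1, 9)
double: tangent at (1, 9): λ = (3·1² + 9)/(2·9) ≡ 12/5. 5⁻¹ ≡ 8 (mod 13) since 5·8 = 40 ≡ 1, so λ ≡ 12·8 ≡ 5.
  x = λ² - 1 - 1 = 25 - 2 ≡ 10; y = λ·(1 - 10) - 9 ≡ 11. → (10, 11)
add G: (10, 11) + (12, 10). λ = (10 - 11)/(12 - 10) ≡ 12/2 mod 13. 2⁻¹ ≡ 7 (mod 13) since 2·7 = 14 ≡ 1, so λ ≡ 6.
  x = λ² - 10 - 12 = 36 - 22 ≡ 1; y = λ·(10 - 1) - 11 ≡ 4. → (1, 4)

(1, 4)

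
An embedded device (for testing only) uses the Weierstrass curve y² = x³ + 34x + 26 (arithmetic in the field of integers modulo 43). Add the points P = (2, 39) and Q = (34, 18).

(11, 22)

(2, 39) + (34, 18). λ = (18 - 39)/(34 - 2) ≡ 22/32 mod 43. 32⁻¹ ≡ 39 (mod 43), so λ ≡ 41.
  x = λ² - 2 - 34 = 1681 - 36 ≡ 11; y = λ·(2 - 11) - 39 ≡ 22. → (11, 22)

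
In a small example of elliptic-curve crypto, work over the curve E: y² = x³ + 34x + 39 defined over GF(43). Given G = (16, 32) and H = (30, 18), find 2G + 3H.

First 2G:
Repeated addition: build up to 2G.
2G: tangent at (16, 32): λ = (3·16² + 34)/(2·32) ≡ 28/21. 21⁻¹ ≡ 41 (mod 43) since 21·41 = 861 ≡ 1, so λ ≡ 28·41 ≡ 30.
  x = λ² - 16 - 16 = 900 - 32 ≡ 8; y = λ·(16 - 8) - 32 ≡ 36. → (8, 36)
2G = (8, 36).
Next 3H:
Repeated addition: build up to 3H.
2H: tangent at (30, 18): λ = (3·30² + 34)/(2·18) ≡ 25/36. 36⁻¹ ≡ 6 (mod 43), so λ ≡ 25·6 ≡ 21.
  x = λ² - 30 - 30 = 441 - 60 ≡ 37; y = λ·(30 - 37) - 18 ≡ 7. → (37, 7)
3H: (37, 7) + (30, 18). λ = (18 - 7)/(30 - 37) ≡ 11/36 mod 43. 36⁻¹ ≡ 6 (mod 43), so λ ≡ 23.
  x = λ² - 37 - 30 = 529 - 67 ≡ 32; y = λ·(37 - 32) - 7 ≡ 22. → (32, 22)
3H = (32, 22).
Finally 2G + 3H:
(8, 36) + (32, 22). λ = (22 - 36)/(32 - 8) ≡ 29/24 mod 43. 24⁻¹ ≡ 9 (mod 43), so λ ≡ 3.
  x = λ² - 8 - 32 = 9 - 40 ≡ 12; y = λ·(8 - 12) - 36 ≡ 38. → (12, 38)

(12, 38)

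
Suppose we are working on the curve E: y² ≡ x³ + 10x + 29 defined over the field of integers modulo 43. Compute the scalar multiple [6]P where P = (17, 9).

(39, 21)

Repeated addition: build up to 6P.
2P: tangent at (17, 9): λ = (3·17² + 10)/(2·9) ≡ 17/18. 18⁻¹ ≡ 12 (mod 43) since 18·12 = 216 ≡ 1, so λ ≡ 17·12 ≡ 32.
  x = λ² - 17 - 17 = 1024 - 34 ≡ 1; y = λ·(17 - 1) - 9 ≡ 30. → (1, 30)
3P: (1, 30) + (17, 9). λ = (9 - 30)/(17 - 1) ≡ 22/16 mod 43. 16⁻¹ ≡ 35 (mod 43), so λ ≡ 39.
  x = λ² - 1 - 17 = 1521 - 18 ≡ 41; y = λ·(1 - 41) - 30 ≡ 1. → (41, 1)
4P: (41, 1) + (17, 9). λ = (9 - 1)/(17 - 41) ≡ 8/19 mod 43. 19⁻¹ ≡ 34 (mod 43), so λ ≡ 14.
  x = λ² - 41 - 17 = 196 - 58 ≡ 9; y = λ·(41 - 9) - 1 ≡ 17. → (9, 17)
5P: (9, 17) + (17, 9). λ = (9 - 17)/(17 - 9) ≡ 35/8 mod 43. 8⁻¹ ≡ 27 (mod 43), so λ ≡ 42.
  x = λ² - 9 - 17 = 1764 - 26 ≡ 18; y = λ·(9 - 18) - 17 ≡ 35. → (18, 35)
6P: (18, 35) + (17, 9). λ = (9 - 35)/(17 - 18) ≡ 17/42 mod 43. 42⁻¹ ≡ 42 (mod 43), so λ ≡ 26.
  x = λ² - 18 - 17 = 676 - 35 ≡ 39; y = λ·(18 - 39) - 35 ≡ 21. → (39, 21)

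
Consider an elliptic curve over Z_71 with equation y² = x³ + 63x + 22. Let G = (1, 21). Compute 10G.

Double-and-add on 10 = (1010)₂. Start with G = (1, 21) for the leading 1-bit.
double: tangent at (1, 21): λ = (3·1² + 63)/(2·21) ≡ 66/42. 42⁻¹ ≡ 22 (mod 71), so λ ≡ 66·22 ≡ 32.
  x = λ² - 1 - 1 = 1024 - 2 ≡ 28; y = λ·(1 - 28) - 21 ≡ 38. → (28, 38)
double: tangent at (28, 38): λ = (3·28² + 63)/(2·38) ≡ 1/5. 5⁻¹ ≡ 57 (mod 71) since 5·57 = 285 ≡ 1, so λ ≡ 1·57 ≡ 57.
  x = λ² - 28 - 28 = 3249 - 56 ≡ 69; y = λ·(28 - 69) - 38 ≡ 39. → (69, 39)
add G: (69, 39) + (1, 21). λ = (21 - 39)/(1 - 69) ≡ 53/3 mod 71. 3⁻¹ ≡ 24 (mod 71), so λ ≡ 65.
  x = λ² - 69 - 1 = 4225 - 70 ≡ 37; y = λ·(69 - 37) - 39 ≡ 53. → (37, 53)
double: tangent at (37, 53): λ = (3·37² + 63)/(2·53) ≡ 52/35. 35⁻¹ ≡ 69 (mod 71), so λ ≡ 52·69 ≡ 38.
  x = λ² - 37 - 37 = 1444 - 74 ≡ 21; y = λ·(37 - 21) - 53 ≡ 58. → (21, 58)

(21, 58)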